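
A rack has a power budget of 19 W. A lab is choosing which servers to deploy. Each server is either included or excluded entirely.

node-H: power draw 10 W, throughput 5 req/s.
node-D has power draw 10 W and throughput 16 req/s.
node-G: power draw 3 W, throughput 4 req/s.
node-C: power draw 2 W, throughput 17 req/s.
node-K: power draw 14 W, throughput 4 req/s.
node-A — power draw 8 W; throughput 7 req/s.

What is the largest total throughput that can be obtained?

37

Treat it as a binary knapsack problem.
Allowing fractional choices, the relaxed optimum would be about 40.5, but servers are indivisible.
node-G + node-C + node-A: power draw 3 + 2 + 8 = 13 ≤ 19, throughput 4 + 17 + 7 = 28.
node-D + node-C: power draw 10 + 2 = 12 ≤ 19, throughput 16 + 17 = 33.
node-D + node-G + node-C: power draw 10 + 3 + 2 = 15 ≤ 19, throughput 16 + 4 + 17 = 37.
Best is node-D, node-G, and node-C with total throughput 37.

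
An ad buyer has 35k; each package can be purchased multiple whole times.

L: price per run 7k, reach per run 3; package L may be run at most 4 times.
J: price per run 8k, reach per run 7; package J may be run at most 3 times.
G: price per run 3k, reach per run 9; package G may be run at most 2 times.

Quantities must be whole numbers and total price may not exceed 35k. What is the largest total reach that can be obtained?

Take 3×J and 2×G: price 30 ≤ 35, reach 3·7 + 2·9 = 39.
G has the best ratio (9/3) and is taken to its limit of 2; remaining capacity is filled optimally with the others.

39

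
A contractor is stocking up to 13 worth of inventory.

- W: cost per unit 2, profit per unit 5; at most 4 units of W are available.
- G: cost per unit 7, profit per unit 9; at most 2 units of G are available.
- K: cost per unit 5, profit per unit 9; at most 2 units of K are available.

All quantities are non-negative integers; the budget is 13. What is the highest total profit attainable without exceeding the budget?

29

This is a bounded integer knapsack.
Take 4×W and 1×K: cost 13 ≤ 13, profit 4·5 + 1·9 = 29.
W has the best ratio (5/2) and is taken to its limit of 4; remaining capacity is filled optimally with the others.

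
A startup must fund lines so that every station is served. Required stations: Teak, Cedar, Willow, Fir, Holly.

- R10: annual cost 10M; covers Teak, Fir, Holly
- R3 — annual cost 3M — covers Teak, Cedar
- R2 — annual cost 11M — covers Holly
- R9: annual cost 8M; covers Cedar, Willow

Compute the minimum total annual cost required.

18

This is an integer covering problem.
The greedy cost-per-new-station heuristic would pick R3, R10, and R9 for 21, but a cheaper cover exists.
Choose R10 and R9: together they cover Teak, Cedar, Willow, Fir, Holly — every station.
Total annual cost: 10 + 8 = 18.
No cover costs less than 18.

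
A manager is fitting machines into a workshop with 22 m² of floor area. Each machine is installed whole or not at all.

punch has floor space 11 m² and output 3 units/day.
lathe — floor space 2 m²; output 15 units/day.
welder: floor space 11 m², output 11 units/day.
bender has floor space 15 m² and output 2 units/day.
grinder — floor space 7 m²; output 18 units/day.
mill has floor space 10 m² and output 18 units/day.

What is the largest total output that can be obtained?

Treat it as a binary knapsack problem.
grinder + mill: floor space 7 + 10 = 17 ≤ 22, output 18 + 18 = 36.
lathe + grinder + mill: floor space 2 + 7 + 10 = 19 ≤ 22, output 15 + 18 + 18 = 51.
lathe + welder + grinder: floor space 2 + 11 + 7 = 20 ≤ 22, output 15 + 11 + 18 = 44.
Best is lathe, grinder, and mill with total output 51.

51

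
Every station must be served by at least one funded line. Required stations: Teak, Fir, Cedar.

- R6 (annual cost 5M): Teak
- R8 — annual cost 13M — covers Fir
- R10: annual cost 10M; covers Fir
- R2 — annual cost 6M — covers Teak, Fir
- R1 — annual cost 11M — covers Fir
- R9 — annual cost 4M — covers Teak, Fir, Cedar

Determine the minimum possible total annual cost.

R9 alone covers Teak, Fir, Cedar — every station.
Total annual cost: 4.
No cover costs less than 4.

4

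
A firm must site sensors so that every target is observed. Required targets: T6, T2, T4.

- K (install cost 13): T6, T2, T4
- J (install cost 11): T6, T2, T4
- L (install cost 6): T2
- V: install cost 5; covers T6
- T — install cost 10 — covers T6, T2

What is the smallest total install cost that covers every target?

This is an integer covering problem.
J alone covers T6, T2, T4 — every target.
Total install cost: 11.
No cover costs less than 11.

11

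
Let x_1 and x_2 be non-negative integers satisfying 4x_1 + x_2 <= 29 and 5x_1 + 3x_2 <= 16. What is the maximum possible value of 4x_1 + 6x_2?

The continuous relaxation peaks at (0, 5.33) with value 32.00; rounding to a feasible lattice point costs some objective.
(x_1,x_2)=(0,5): 4·0+1·5=5≤29, 5·0+3·5=15≤16, objective 30.
(x_1,x_2)=(0,4): 4·0+1·4=4≤29, 5·0+3·4=12≤16, objective 24.
No feasible integer point exceeds 30.

30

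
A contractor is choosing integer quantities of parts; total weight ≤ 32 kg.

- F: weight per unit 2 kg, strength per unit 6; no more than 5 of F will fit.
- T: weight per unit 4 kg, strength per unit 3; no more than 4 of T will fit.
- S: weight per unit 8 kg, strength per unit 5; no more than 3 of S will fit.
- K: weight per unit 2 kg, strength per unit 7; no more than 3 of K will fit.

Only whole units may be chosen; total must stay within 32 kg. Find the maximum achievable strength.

Take 5×F, 4×T, and 3×K: weight 32 ≤ 32, strength 5·6 + 4·3 + 3·7 = 63.
K has the best ratio (7/2) and is taken to its limit of 3; remaining capacity is filled optimally with the others.

63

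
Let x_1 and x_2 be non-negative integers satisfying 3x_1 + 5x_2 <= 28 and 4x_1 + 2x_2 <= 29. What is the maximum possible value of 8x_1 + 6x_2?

(x_1,x_2)=(6,2): 3·6+5·2=28≤28, 4·6+2·2=28≤29, objective 60.
(x_1,x_2)=(7,0): 3·7+5·0=21≤28, 4·7+2·0=28≤29, objective 56.
(x_1,x_2)=(6,1): 3·6+5·1=23≤28, 4·6+2·1=26≤29, objective 54.
(x_1,x_2)=(5,2): 3·5+5·2=25≤28, 4·5+2·2=24≤29, objective 52.
Maximum is 60 at (x_1,x_2)=(6,2).

60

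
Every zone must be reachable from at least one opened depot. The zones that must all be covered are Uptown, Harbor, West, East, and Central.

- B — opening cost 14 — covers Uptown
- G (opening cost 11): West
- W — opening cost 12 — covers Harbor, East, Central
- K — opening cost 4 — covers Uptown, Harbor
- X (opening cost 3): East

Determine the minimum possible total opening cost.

27

The greedy cost-per-new-zone heuristic would pick K, X, G, and W for 30, but a cheaper cover exists.
Choose G, W, and K: together they cover Uptown, Harbor, West, East, Central — every zone.
Total opening cost: 11 + 12 + 4 = 27.
No cover costs less than 27.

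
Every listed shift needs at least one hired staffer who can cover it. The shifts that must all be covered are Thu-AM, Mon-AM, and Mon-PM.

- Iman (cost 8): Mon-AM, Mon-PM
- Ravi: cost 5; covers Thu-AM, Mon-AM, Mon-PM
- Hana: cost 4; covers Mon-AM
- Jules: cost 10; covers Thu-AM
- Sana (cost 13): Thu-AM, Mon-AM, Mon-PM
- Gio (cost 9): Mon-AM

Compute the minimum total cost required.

5

Ravi alone covers Thu-AM, Mon-AM, Mon-PM — every shift.
Total cost: 5.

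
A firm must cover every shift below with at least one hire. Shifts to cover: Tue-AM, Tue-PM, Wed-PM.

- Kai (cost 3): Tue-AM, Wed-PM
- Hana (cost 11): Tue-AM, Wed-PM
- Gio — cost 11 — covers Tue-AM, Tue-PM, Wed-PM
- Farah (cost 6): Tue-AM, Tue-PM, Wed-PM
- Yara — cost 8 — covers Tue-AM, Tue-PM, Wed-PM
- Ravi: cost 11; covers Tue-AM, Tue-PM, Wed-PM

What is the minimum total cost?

6

This is a weighted set-cover instance.
The greedy cost-per-new-shift heuristic would pick Kai and Farah for 9, but a cheaper cover exists.
Farah alone covers Tue-AM, Tue-PM, Wed-PM — every shift.
Total cost: 6.
No cover costs less than 6.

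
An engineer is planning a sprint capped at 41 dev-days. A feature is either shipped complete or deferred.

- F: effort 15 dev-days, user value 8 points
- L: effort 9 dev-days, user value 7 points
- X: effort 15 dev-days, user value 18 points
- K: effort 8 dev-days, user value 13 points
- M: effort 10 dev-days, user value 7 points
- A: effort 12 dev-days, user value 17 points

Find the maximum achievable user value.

48

This is a 0-1 knapsack instance.
Allowing fractional choices, the relaxed optimum would be about 52.7, but features are indivisible.
X + K + A: effort 15 + 8 + 12 = 35 ≤ 41, user value 18 + 13 + 17 = 48.
L + X + A: effort 9 + 15 + 12 = 36 ≤ 41, user value 7 + 18 + 17 = 42.
L + K + M + A: effort 9 + 8 + 10 + 12 = 39 ≤ 41, user value 7 + 13 + 7 + 17 = 44.
Best is X, K, and A with total user value 48.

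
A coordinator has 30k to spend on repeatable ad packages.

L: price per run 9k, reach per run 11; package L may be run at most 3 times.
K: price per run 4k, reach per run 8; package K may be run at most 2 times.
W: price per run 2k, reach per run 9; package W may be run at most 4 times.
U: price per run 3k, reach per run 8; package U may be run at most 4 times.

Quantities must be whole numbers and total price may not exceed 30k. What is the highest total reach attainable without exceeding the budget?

84

1×L, 4×W, and 4×U: price 29 ≤ 30, reach 1·11 + 4·9 + 4·8 = 79.
2×K, 4×W, and 4×U: price 28 ≤ 30, reach 2·8 + 4·9 + 4·8 = 84.
Best is 84.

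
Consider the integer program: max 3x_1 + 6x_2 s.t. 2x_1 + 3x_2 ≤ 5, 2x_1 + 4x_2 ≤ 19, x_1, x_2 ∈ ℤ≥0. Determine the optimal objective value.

(x_1,x_2)=(1,1) is feasible, giving 9.
(x_1,x_2)=(0,1) is feasible, giving 6.
The best lattice point is (1,1), giving 9.

9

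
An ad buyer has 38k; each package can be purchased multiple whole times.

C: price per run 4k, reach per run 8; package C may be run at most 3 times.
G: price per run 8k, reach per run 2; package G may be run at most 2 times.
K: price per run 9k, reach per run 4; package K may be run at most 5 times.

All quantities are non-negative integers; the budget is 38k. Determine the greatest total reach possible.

This is a bounded integer knapsack.
Take 3×C, 1×G, and 2×K: price 38 ≤ 38, reach 3·8 + 1·2 + 2·4 = 34.
C has the best ratio (8/4) and is taken to its limit of 3; remaining capacity is filled optimally with the others.

34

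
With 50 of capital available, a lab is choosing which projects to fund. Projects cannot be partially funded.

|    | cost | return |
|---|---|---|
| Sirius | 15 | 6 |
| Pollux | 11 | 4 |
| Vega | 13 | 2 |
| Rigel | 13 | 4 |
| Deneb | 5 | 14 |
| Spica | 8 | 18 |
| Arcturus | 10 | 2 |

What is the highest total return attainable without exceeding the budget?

44

Take Sirius, Pollux, Deneb, Spica, and Arcturus: cost 15 + 11 + 5 + 8 + 10 = 49 ≤ 50, return 6 + 4 + 14 + 18 + 2 = 44.
No other feasible combination does better.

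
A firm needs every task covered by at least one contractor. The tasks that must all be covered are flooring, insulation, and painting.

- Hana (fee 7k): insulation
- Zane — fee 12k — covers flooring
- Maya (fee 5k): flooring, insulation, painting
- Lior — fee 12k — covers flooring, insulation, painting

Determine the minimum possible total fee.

5

Maya alone covers flooring, insulation, painting — every task.
Total fee: 5.
No cover costs less than 5.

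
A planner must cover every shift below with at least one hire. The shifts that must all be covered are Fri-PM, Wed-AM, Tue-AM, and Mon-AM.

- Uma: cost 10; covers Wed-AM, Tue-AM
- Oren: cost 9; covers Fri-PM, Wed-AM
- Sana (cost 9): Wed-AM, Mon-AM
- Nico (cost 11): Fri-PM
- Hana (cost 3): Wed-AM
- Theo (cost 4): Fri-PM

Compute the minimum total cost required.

23

This is a weighted set-cover instance.
The greedy cost-per-new-shift heuristic would pick Hana, Theo, Sana, and Uma for 26, but a cheaper cover exists.
Choose Uma, Sana, and Theo: together they cover Fri-PM, Wed-AM, Tue-AM, Mon-AM — every shift.
Total cost: 10 + 9 + 4 = 23.
No cover costs less than 23.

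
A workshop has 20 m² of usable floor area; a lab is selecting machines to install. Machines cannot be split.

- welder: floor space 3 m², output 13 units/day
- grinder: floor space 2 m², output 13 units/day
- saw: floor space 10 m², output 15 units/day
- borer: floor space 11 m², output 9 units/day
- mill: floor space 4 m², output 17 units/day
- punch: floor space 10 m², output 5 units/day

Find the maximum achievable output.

Treat it as a binary knapsack problem.
Take welder, grinder, saw, and mill: floor space 3 + 2 + 10 + 4 = 19 ≤ 20, output 13 + 13 + 15 + 17 = 58.
No other feasible combination does better.

58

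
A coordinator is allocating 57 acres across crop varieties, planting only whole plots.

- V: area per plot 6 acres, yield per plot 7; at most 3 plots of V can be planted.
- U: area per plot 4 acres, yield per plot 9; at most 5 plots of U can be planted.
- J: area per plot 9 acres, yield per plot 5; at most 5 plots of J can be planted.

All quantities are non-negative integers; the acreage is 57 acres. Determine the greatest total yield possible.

3×V, 5×U, and 1×J: area 47 ≤ 57, yield 3·7 + 5·9 + 1·5 = 71.
3×V, 5×U, and 2×J: area 56 ≤ 57, yield 3·7 + 5·9 + 2·5 = 76.
Best is 76.

76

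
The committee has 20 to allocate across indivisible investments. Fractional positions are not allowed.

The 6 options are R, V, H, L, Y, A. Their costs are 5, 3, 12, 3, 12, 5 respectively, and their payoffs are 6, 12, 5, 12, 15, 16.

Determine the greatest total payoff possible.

Allowing fractional choices, the relaxed optimum would be about 51.2, but investments are indivisible.
R + V + L + A: cost 5 + 3 + 3 + 5 = 16 ≤ 20, payoff 6 + 12 + 12 + 16 = 46.
V + Y + A: cost 3 + 12 + 5 = 20 ≤ 20, payoff 12 + 15 + 16 = 43.
Best is R, V, L, and A with total payoff 46.

46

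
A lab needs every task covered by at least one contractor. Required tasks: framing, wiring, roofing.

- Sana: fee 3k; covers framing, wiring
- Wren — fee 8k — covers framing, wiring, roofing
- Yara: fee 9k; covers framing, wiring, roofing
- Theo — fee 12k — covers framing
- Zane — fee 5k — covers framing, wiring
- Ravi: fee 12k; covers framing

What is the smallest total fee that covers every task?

This is a weighted set-cover instance.
The greedy cost-per-new-task heuristic would pick Sana and Wren for 11, but a cheaper cover exists.
Wren alone covers framing, wiring, roofing — every task.
Total fee: 8.
No cover costs less than 8.

8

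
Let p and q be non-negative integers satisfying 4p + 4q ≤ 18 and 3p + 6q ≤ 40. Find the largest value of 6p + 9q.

(p,q)=(0,4): 4·0+4·4=16≤18, 3·0+6·4=24≤40, objective 36.
(p,q)=(1,3): 4·1+4·3=16≤18, 3·1+6·3=21≤40, objective 33.
(p,q)=(0,3): 4·0+4·3=12≤18, 3·0+6·3=18≤40, objective 27.
Maximum is 36 at (p,q)=(0,4).

36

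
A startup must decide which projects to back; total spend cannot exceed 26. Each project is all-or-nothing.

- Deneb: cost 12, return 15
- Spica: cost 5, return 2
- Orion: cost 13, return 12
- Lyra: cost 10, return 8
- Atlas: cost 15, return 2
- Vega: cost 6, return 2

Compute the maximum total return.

27

This is a 0-1 knapsack instance.
Allowing fractional choices, the relaxed optimum would be about 27.8, but projects are indivisible.
Deneb + Lyra: cost 12 + 10 = 22 ≤ 26, return 15 + 8 = 23.
Deneb + Orion: cost 12 + 13 = 25 ≤ 26, return 15 + 12 = 27.
Best is Deneb and Orion with total return 27.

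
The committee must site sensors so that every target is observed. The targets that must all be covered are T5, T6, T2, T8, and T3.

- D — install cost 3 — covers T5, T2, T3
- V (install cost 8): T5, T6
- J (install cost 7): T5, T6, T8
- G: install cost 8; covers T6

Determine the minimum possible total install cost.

10

Choose D and J: together they cover T5, T6, T2, T8, T3 — every target.
Total install cost: 3 + 7 = 10.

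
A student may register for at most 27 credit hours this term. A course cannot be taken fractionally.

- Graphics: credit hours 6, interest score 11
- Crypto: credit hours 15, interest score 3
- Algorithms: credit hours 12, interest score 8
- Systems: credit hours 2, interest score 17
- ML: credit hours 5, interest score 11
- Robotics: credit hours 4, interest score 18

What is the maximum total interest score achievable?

This is a 0-1 knapsack instance.
Allowing fractional choices, the relaxed optimum would be about 63.7, but courses are indivisible.
Algorithms + Systems + ML + Robotics: credit hours 12 + 2 + 5 + 4 = 23 ≤ 27, interest score 8 + 17 + 11 + 18 = 54.
Graphics + Systems + ML + Robotics: credit hours 6 + 2 + 5 + 4 = 17 ≤ 27, interest score 11 + 17 + 11 + 18 = 57.
Best is Graphics, Systems, ML, and Robotics with total interest score 57.

57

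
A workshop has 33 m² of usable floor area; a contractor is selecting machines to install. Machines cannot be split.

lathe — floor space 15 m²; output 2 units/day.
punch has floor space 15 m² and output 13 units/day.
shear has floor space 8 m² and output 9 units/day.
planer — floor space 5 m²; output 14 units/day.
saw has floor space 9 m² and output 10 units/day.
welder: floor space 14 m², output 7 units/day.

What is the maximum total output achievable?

37

Treat it as a binary knapsack problem.
Allowing fractional choices, the relaxed optimum would be about 42.5, but machines are indivisible.
punch + planer + saw: floor space 15 + 5 + 9 = 29 ≤ 33, output 13 + 14 + 10 = 37.
shear + planer + saw: floor space 8 + 5 + 9 = 22 ≤ 33, output 9 + 14 + 10 = 33.
punch + shear + planer: floor space 15 + 8 + 5 = 28 ≤ 33, output 13 + 9 + 14 = 36.
Best is punch, planer, and saw with total output 37.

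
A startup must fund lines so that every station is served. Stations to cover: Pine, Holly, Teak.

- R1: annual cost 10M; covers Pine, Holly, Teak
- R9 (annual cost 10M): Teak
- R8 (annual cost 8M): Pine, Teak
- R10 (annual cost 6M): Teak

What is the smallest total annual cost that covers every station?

R1 alone covers Pine, Holly, Teak — every station.
Total annual cost: 10.
No cover costs less than 10.

10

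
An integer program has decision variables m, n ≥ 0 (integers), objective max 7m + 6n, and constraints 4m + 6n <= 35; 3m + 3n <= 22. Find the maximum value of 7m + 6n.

Relaxing integrality, the LP optimum is 51.33 at (m,n) = (7.33, 0), which is not an integer point.
(m,n)=(7,0): 4·7+6·0=28≤35, 3·7+3·0=21≤22, objective 49.
(m,n)=(6,1): 4·6+6·1=30≤35, 3·6+3·1=21≤22, objective 48.
(m,n)=(6,0): 4·6+6·0=24≤35, 3·6+3·0=18≤22, objective 42.
Maximum is 49 at (m,n)=(7,0).

49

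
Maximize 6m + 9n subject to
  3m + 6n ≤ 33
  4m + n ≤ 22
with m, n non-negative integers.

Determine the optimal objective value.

54

Relaxing integrality, the LP optimum is 56.57 at (m,n) = (4.71, 3.14), which is not an integer point.
(m,n)=(3,4): 3·3+6·4=33≤33, 4·3+1·4=16≤22, objective 54.
(m,n)=(4,3): 3·4+6·3=30≤33, 4·4+1·3=19≤22, objective 51.
(m,n)=(2,4): 3·2+6·4=30≤33, 4·2+1·4=12≤22, objective 48.
The best lattice point is (3,4), giving 54.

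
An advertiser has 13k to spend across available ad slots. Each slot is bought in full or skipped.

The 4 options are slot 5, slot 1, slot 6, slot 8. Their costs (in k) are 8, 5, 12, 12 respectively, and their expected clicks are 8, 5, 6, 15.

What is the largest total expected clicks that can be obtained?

Take slot 8: cost 12 ≤ 13, expected clicks 15.
No other feasible combination does better.

15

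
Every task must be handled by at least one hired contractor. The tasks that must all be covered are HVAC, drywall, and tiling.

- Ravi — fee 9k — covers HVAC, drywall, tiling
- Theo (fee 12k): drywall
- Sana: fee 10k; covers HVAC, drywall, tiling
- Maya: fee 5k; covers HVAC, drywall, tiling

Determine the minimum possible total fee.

Maya alone covers HVAC, drywall, tiling — every task.
Total fee: 5.
No cover costs less than 5.

5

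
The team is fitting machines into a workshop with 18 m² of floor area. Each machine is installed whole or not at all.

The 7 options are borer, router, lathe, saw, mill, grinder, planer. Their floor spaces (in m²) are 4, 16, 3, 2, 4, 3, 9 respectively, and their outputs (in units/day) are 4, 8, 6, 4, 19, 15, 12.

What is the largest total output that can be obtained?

Allowing fractional choices, the relaxed optimum would be about 52.0, but machines are indivisible.
borer + lathe + saw + mill + grinder: floor space 4 + 3 + 2 + 4 + 3 = 16 ≤ 18, output 4 + 6 + 4 + 19 + 15 = 48.
saw + mill + grinder + planer: floor space 2 + 4 + 3 + 9 = 18 ≤ 18, output 4 + 19 + 15 + 12 = 50.
mill + grinder + planer: floor space 4 + 3 + 9 = 16 ≤ 18, output 19 + 15 + 12 = 46.
Best is saw, mill, grinder, and planer with total output 50.

50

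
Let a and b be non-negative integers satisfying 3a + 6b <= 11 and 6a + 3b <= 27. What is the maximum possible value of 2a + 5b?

(a,b)=(1,1): 3·1+6·1=9≤11, 6·1+3·1=9≤27, objective 7.
(a,b)=(0,1): 3·0+6·1=6≤11, 6·0+3·1=3≤27, objective 5.
(a,b)=(2,0): 3·2+6·0=6≤11, 6·2+3·0=12≤27, objective 4.
No feasible integer point exceeds 7.

7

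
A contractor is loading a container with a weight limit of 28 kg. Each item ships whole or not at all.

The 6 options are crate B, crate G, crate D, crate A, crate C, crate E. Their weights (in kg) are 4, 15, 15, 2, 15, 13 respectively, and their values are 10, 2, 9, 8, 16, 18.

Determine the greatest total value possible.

This is a 0-1 knapsack instance.
crate B + crate A + crate E: weight 4 + 2 + 13 = 19 ≤ 28, value 10 + 8 + 18 = 36.
crate B + crate A + crate C: weight 4 + 2 + 15 = 21 ≤ 28, value 10 + 8 + 16 = 34.
crate C + crate E: weight 15 + 13 = 28 ≤ 28, value 16 + 18 = 34.
Best is crate B, crate A, and crate E with total value 36.

36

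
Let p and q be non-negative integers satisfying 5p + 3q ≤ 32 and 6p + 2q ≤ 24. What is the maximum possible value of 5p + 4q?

41

Relaxing integrality, the LP optimum is 42.67 at (p,q) = (0, 10.7), which is not an integer point.
(p,q)=(1,9): 5·1+3·9=32≤32, 6·1+2·9=24≤24, objective 41.
(p,q)=(0,10): 5·0+3·10=30≤32, 6·0+2·10=20≤24, objective 40.
Maximum is 41 at (p,q)=(1,9).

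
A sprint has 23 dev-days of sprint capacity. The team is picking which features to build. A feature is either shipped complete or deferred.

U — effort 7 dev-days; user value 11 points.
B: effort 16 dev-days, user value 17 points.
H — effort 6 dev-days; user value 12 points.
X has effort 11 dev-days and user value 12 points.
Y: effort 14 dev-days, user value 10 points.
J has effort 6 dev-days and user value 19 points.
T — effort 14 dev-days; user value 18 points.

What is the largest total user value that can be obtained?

Allowing fractional choices, the relaxed optimum would be about 47.1, but features are indivisible.
H + X + J: effort 6 + 11 + 6 = 23 ≤ 23, user value 12 + 12 + 19 = 43.
U + H + J: effort 7 + 6 + 6 = 19 ≤ 23, user value 11 + 12 + 19 = 42.
Best is H, X, and J with total user value 43.

43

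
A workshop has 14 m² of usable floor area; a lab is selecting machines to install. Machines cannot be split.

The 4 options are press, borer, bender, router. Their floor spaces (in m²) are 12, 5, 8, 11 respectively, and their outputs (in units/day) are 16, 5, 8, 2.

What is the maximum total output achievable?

16

Allowing fractional choices, the relaxed optimum would be about 18.0, but machines are indivisible.
borer + bender: floor space 5 + 8 = 13 ≤ 14, output 5 + 8 = 13.
bender: floor space 8 ≤ 14, output 8.
press: floor space 12 ≤ 14, output 16.
Best is press with total output 16.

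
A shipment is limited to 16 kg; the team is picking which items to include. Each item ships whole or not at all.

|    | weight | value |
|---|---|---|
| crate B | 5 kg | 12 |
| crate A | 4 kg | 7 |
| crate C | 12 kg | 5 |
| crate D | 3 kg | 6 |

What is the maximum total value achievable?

Allowing fractional choices, the relaxed optimum would be about 26.7, but items are indivisible.
crate B + crate A + crate D: weight 5 + 4 + 3 = 12 ≤ 16, value 12 + 7 + 6 = 25.
crate B + crate A: weight 5 + 4 = 9 ≤ 16, value 12 + 7 = 19.
crate B + crate D: weight 5 + 3 = 8 ≤ 16, value 12 + 6 = 18.
Best is crate B, crate A, and crate D with total value 25.

25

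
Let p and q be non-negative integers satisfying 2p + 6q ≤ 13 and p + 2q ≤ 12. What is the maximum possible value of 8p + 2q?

The continuous relaxation peaks at (6.5, 0) with value 52.00; rounding to a feasible lattice point costs some objective.
(p,q)=(6,0): 2·6+6·0=12≤13, 1·6+2·0=6≤12, objective 48.
(p,q)=(5,0): 2·5+6·0=10≤13, 1·5+2·0=5≤12, objective 40.
No feasible integer point exceeds 48.

48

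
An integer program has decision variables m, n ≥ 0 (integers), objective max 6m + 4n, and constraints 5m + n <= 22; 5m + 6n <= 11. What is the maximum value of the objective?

(m,n)=(2,0) is feasible, giving 12.
(m,n)=(1,1) is feasible, giving 10.
No feasible integer point exceeds 12.

12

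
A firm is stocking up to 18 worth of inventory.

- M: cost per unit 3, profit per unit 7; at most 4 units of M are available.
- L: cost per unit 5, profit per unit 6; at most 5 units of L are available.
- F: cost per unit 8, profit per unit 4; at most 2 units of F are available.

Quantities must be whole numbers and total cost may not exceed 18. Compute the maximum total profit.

This is a bounded integer knapsack.
Take 4×M and 1×L: cost 17 ≤ 18, profit 4·7 + 1·6 = 34.
M has the best ratio (7/3) and is taken to its limit of 4; remaining capacity is filled optimally with the others.

34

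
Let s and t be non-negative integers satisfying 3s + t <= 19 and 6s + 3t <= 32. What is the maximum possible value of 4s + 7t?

70

(s,t)=(0,10) is feasible, giving 70.
(s,t)=(0,9) is feasible, giving 63.
The best lattice point is (0,10), giving 70.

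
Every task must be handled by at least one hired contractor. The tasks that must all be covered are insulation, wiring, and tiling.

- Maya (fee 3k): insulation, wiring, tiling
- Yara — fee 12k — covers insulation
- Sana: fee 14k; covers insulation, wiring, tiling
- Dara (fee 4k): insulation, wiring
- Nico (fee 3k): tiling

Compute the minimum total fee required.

Maya alone covers insulation, wiring, tiling — every task.
Total fee: 3.
No cover costs less than 3.

3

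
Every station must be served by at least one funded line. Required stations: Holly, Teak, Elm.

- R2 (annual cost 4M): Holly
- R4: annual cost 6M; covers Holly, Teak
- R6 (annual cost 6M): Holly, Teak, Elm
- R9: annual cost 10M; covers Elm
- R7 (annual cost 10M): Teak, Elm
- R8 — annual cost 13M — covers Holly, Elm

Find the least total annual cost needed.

R6 alone covers Holly, Teak, Elm — every station.
Total annual cost: 6.
No cover costs less than 6.

6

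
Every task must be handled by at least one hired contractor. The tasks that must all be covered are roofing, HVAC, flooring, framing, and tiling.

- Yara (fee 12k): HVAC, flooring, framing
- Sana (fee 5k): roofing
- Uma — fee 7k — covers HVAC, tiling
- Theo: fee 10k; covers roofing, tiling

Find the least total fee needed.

22

This is an integer covering problem.
The greedy cost-per-new-task heuristic would pick Uma, Sana, and Yara for 24, but a cheaper cover exists.
Choose Yara and Theo: together they cover roofing, HVAC, flooring, framing, tiling — every task.
Total fee: 12 + 10 = 22.
No cover costs less than 22.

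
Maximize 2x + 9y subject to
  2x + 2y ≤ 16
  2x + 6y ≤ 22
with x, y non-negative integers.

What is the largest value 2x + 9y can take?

31

The continuous relaxation peaks at (0, 3.67) with value 33.00; rounding to a feasible lattice point costs some objective.
(x,y)=(2,3): 2·2+2·3=10≤16, 2·2+6·3=22≤22, objective 31.
(x,y)=(1,3): 2·1+2·3=8≤16, 2·1+6·3=20≤22, objective 29.
Maximum is 31 at (x,y)=(2,3).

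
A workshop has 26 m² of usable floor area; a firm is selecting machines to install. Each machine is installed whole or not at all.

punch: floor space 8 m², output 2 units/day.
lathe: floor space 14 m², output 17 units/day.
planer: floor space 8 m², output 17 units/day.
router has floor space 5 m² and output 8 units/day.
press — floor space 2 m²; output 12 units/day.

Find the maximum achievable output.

Take lathe, planer, and press: floor space 14 + 8 + 2 = 24 ≤ 26, output 17 + 17 + 12 = 46.
No other feasible combination does better.

46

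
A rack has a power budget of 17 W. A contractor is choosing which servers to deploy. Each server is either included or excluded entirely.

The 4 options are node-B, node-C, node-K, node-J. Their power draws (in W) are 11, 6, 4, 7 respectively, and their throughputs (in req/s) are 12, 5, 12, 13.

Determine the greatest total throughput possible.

node-B + node-K: power draw 11 + 4 = 15 ≤ 17, throughput 12 + 12 = 24.
node-K + node-J: power draw 4 + 7 = 11 ≤ 17, throughput 12 + 13 = 25.
node-C + node-K + node-J: power draw 6 + 4 + 7 = 17 ≤ 17, throughput 5 + 12 + 13 = 30.
Best is node-C, node-K, and node-J with total throughput 30.

30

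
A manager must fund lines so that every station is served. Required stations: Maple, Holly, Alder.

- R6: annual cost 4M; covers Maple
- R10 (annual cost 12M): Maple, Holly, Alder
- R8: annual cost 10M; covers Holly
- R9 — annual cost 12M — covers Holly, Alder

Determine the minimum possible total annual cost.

12

This is an integer covering problem.
The greedy cost-per-new-station heuristic would pick R6 and R10 for 16, but a cheaper cover exists.
R10 alone covers Maple, Holly, Alder — every station.
Total annual cost: 12.
No cover costs less than 12.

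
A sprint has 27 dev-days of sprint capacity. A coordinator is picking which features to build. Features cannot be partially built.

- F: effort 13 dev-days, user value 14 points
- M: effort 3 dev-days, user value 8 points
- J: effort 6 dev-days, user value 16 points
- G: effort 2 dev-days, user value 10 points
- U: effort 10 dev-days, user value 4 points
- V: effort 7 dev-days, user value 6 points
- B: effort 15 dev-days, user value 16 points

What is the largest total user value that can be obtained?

50

M + J + G + B: effort 3 + 6 + 2 + 15 = 26 ≤ 27, user value 8 + 16 + 10 + 16 = 50.
J + G + B: effort 6 + 2 + 15 = 23 ≤ 27, user value 16 + 10 + 16 = 42.
F + M + J + G: effort 13 + 3 + 6 + 2 = 24 ≤ 27, user value 14 + 8 + 16 + 10 = 48.
Best is M, J, G, and B with total user value 50.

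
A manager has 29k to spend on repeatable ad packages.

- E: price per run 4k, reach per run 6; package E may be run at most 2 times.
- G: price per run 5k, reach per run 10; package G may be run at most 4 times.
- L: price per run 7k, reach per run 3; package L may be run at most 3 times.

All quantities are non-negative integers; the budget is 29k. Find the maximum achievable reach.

52

2×E and 4×G: price 28 ≤ 29, reach 2·6 + 4·10 = 52.
1×E and 4×G: price 24 ≤ 29, reach 1·6 + 4·10 = 46.
Best is 52.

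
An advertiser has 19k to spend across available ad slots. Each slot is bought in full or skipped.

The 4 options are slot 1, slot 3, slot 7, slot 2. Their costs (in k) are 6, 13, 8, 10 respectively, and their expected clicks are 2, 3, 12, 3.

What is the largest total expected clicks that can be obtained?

Take slot 7 and slot 2: cost 8 + 10 = 18 ≤ 19, expected clicks 12 + 3 = 15.
No other feasible combination does better.

15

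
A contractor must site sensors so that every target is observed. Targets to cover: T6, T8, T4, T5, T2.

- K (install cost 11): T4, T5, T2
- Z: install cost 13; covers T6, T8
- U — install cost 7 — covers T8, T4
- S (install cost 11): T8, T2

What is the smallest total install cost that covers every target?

24

The greedy cost-per-new-target heuristic would pick U, K, and Z for 31, but a cheaper cover exists.
Choose K and Z: together they cover T6, T8, T4, T5, T2 — every target.
Total install cost: 11 + 13 = 24.
No cover costs less than 24.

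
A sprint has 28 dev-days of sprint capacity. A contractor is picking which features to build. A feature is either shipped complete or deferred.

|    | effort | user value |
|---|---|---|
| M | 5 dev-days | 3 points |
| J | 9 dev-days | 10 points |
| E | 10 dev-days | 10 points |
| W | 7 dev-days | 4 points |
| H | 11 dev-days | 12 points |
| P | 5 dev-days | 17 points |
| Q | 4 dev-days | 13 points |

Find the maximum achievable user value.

50

Treat it as a binary knapsack problem.
W + H + P + Q: effort 7 + 11 + 5 + 4 = 27 ≤ 28, user value 4 + 12 + 17 + 13 = 46.
J + E + P + Q: effort 9 + 10 + 5 + 4 = 28 ≤ 28, user value 10 + 10 + 17 + 13 = 50.
M + H + P + Q: effort 5 + 11 + 5 + 4 = 25 ≤ 28, user value 3 + 12 + 17 + 13 = 45.
Best is J, E, P, and Q with total user value 50.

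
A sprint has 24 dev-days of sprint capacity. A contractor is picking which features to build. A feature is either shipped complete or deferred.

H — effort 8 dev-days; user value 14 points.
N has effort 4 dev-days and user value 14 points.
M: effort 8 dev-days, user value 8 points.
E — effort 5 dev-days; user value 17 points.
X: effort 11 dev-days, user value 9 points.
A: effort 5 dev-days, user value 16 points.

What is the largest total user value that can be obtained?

Allowing fractional choices, the relaxed optimum would be about 63.0, but features are indivisible.
H + N + E + A: effort 8 + 4 + 5 + 5 = 22 ≤ 24, user value 14 + 14 + 17 + 16 = 61.
N + M + E + A: effort 4 + 8 + 5 + 5 = 22 ≤ 24, user value 14 + 8 + 17 + 16 = 55.
Best is H, N, E, and A with total user value 61.

61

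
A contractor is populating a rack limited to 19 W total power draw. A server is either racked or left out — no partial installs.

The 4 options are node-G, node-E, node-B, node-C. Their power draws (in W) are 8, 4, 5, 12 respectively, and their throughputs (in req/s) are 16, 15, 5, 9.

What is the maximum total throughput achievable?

This is a 0-1 knapsack instance.
Allowing fractional choices, the relaxed optimum would be about 37.5, but servers are indivisible.
node-G + node-E: power draw 8 + 4 = 12 ≤ 19, throughput 16 + 15 = 31.
node-G + node-E + node-B: power draw 8 + 4 + 5 = 17 ≤ 19, throughput 16 + 15 + 5 = 36.
node-E + node-C: power draw 4 + 12 = 16 ≤ 19, throughput 15 + 9 = 24.
Best is node-G, node-E, and node-B with total throughput 36.

36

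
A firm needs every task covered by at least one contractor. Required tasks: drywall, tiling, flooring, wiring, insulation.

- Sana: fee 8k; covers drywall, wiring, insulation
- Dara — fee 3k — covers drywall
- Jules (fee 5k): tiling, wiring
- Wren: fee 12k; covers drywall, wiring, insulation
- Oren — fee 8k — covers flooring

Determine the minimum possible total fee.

21

The greedy cost-per-new-task heuristic would pick Jules, Dara, Sana, and Oren for 24, but a cheaper cover exists.
Choose Sana, Jules, and Oren: together they cover drywall, tiling, flooring, wiring, insulation — every task.
Total fee: 8 + 5 + 8 = 21.
No cover costs less than 21.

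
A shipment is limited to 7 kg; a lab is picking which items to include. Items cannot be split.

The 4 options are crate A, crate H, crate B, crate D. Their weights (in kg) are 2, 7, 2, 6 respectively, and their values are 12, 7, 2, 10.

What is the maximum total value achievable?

14

crate A: weight 2 ≤ 7, value 12.
crate A + crate B: weight 2 + 2 = 4 ≤ 7, value 12 + 2 = 14.
crate D: weight 6 ≤ 7, value 10.
Best is crate A and crate B with total value 14.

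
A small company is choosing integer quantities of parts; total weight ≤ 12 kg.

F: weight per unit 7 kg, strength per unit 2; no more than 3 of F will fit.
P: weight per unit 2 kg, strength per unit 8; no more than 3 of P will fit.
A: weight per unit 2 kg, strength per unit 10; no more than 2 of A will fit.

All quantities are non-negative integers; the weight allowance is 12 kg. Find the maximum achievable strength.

A has the best ratio (10/2); taking only A gives at most 2×10 = 20 (stopped by the supply cap of 2).
Mixing does better — 3×P and 2×A: weight 10 ≤ 12, strength 3·8 + 2·10 = 44.

44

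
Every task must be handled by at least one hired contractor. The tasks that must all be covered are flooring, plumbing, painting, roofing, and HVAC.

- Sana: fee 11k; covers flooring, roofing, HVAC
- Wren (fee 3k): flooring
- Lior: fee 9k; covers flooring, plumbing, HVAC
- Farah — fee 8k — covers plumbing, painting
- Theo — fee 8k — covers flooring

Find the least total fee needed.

19

This is an integer covering problem.
The greedy cost-per-new-task heuristic would pick Wren, Farah, and Sana for 22, but a cheaper cover exists.
Choose Sana and Farah: together they cover flooring, plumbing, painting, roofing, HVAC — every task.
Total fee: 11 + 8 = 19.
No cover costs less than 19.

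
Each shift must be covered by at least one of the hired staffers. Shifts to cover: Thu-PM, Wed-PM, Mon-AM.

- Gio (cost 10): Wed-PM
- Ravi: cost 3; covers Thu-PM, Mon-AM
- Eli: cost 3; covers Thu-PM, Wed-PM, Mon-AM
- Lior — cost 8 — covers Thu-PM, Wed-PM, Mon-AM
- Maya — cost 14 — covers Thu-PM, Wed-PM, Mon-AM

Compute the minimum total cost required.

This is a weighted set-cover instance.
Eli alone covers Thu-PM, Wed-PM, Mon-AM — every shift.
Total cost: 3.
No cover costs less than 3.

3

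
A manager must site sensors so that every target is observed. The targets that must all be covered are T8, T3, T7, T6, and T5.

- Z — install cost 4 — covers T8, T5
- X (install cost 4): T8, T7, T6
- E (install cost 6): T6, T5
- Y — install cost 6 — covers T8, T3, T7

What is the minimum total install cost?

Choose E and Y: together they cover T8, T3, T7, T6, T5 — every target.
Total install cost: 6 + 6 = 12.

12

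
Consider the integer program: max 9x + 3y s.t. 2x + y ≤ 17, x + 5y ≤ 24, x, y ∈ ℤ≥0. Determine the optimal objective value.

75

(x,y)=(8,1): 2·8+1·1=17≤17, 1·8+5·1=13≤24, objective 75.
(x,y)=(8,0): 2·8+1·0=16≤17, 1·8+5·0=8≤24, objective 72.
(x,y)=(7,2): 2·7+1·2=16≤17, 1·7+5·2=17≤24, objective 69.
(x,y)=(7,1): 2·7+1·1=15≤17, 1·7+5·1=12≤24, objective 66.
No feasible integer point exceeds 75.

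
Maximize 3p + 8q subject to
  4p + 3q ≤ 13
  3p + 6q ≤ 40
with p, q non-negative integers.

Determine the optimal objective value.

(p,q)=(0,4): 4·0+3·4=12≤13, 3·0+6·4=24≤40, objective 32.
(p,q)=(1,3): 4·1+3·3=13≤13, 3·1+6·3=21≤40, objective 27.
(p,q)=(0,3): 4·0+3·3=9≤13, 3·0+6·3=18≤40, objective 24.
No feasible integer point exceeds 32.

32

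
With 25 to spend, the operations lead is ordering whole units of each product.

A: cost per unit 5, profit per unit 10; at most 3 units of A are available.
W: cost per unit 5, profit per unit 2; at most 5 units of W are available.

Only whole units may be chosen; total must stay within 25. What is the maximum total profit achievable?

A has the best ratio (10/5); taking only A gives at most 3×10 = 30 (stopped by the supply cap of 3).
Mixing does better — 3×A and 2×W: cost 25 ≤ 25, profit 3·10 + 2·2 = 34.

34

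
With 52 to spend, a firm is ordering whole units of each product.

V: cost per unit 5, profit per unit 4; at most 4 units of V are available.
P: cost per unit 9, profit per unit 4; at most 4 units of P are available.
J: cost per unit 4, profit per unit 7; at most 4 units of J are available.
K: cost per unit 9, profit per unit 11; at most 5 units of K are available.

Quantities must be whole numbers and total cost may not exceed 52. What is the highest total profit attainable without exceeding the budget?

This is a bounded integer knapsack.
Take 4×J and 4×K: cost 52 ≤ 52, profit 4·7 + 4·11 = 72.
J has the best ratio (7/4) and is taken to its limit of 4; remaining capacity is filled optimally with the others.

72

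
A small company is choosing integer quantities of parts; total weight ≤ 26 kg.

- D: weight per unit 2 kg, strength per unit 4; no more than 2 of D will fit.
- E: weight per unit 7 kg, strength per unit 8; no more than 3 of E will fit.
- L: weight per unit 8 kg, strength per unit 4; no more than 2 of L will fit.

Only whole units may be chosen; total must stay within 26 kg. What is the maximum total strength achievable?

1×D and 3×E: weight 23 ≤ 26, strength 1·4 + 3·8 = 28.
2×D and 3×E: weight 25 ≤ 26, strength 2·4 + 3·8 = 32.
Best is 32.

32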